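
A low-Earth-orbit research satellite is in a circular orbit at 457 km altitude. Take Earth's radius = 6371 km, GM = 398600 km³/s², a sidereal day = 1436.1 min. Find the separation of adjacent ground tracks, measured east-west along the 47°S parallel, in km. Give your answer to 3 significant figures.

Semi-major axis a = 6371 + 457 = 6828 km. Period T = 2π√(a³/μ) = 2π√(6828³/398600) = 5615.0 s = 93.58 min.
Node shift per orbit = (5615.0/86166) × 360° = 23.46°.
Equatorial spacing = 23.46 × 111.2 km/° = 2609 km.
At 47° latitude, spacing = 2609 × cos(47°) = 1779 km.

1780 km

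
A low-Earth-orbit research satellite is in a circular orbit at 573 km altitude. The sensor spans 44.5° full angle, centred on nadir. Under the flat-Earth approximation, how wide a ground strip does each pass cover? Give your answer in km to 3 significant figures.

469 km

Half-angle = 44.5°/2 = 22.25°.
Swath width ≈ 2h·tan(θ/2) = 2 × 573 × tan(22.25°) = 468.8 km.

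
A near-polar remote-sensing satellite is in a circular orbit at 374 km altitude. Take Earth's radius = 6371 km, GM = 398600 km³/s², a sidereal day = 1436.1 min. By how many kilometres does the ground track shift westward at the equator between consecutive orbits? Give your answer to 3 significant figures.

2560 km

Semi-major axis a = 6371 + 374 = 6745 km. Period T = 2π√(a³/μ) = 2π√(6745³/398600) = 5513.0 s = 91.88 min.
During one orbit Earth rotates (5513.0 / 86166) × 360° = 23.03°.
At the equator that is 23.03° × (2π·6371/360) km/° = 23.03 × 111.2 = 2561 km.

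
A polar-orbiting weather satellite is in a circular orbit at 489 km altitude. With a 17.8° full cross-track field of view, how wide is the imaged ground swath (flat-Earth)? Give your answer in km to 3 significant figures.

Half-angle = 17.8°/2 = 8.9°.
Swath width ≈ 2h·tan(θ/2) = 2 × 489 × tan(8.9°) = 153.2 km.

153 km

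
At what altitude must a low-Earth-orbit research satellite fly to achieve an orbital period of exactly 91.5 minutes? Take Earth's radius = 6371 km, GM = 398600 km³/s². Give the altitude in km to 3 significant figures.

355 km

T = 91.5 min = 5490.0 s.
From T = 2π√(a³/μ): a = (μ T²/4π²)^(1/3) = (398600 × 5490.0² / 4π²)^(1/3) = 6726 km.
Altitude h = a − R = 6726 − 6371 = 355 km.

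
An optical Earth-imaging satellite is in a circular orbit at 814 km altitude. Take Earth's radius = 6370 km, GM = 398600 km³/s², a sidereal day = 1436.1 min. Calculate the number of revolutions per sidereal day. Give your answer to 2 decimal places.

Semi-major axis a = 6370 + 814 = 7184 km. Period T = 2π√(a³/μ) = 2π√(7184³/398600) = 6059.8 s = 101.00 min.
Orbits per sidereal day = 86166 / 6059.8 = 14.219.

14.22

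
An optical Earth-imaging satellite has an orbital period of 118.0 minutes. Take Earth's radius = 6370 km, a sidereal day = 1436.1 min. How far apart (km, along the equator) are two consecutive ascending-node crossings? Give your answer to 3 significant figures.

T = 118.0 min = 7080.0 s.
During one orbit Earth rotates (7080.0 / 86166) × 360° = 29.58°.
At the equator that is 29.58° × (2π·6370/360) km/° = 29.58 × 111.2 = 3289 km.

3290 km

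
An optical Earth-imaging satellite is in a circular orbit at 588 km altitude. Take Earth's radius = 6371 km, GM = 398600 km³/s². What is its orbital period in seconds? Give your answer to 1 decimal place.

Semi-major axis a = 6371 + 588 = 6959 km. Period T = 2π√(a³/μ) = 2π√(6959³/398600) = 5777.4 s = 96.29 min.

5777.4 seconds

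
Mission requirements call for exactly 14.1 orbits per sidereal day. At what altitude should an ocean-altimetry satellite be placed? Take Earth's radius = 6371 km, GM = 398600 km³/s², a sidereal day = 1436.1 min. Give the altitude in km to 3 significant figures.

Required period T = 86166 / 14.1 = 6111.1 s.
From T = 2π√(a³/μ): a = (μ T²/4π²)^(1/3) = (398600 × 6111.1² / 4π²)^(1/3) = 7224 km.
Altitude h = a − R = 7224 − 6371 = 853 km.

853 km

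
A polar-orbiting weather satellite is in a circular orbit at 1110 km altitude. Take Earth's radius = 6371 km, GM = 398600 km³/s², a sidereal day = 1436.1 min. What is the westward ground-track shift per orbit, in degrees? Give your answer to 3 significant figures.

26.9°

Semi-major axis a = 6371 + 1110 = 7481 km. Period T = 2π√(a³/μ) = 2π√(7481³/398600) = 6439.5 s = 107.32 min.
During one orbit Earth rotates (6439.5 / 86166) × 360° = 26.90°.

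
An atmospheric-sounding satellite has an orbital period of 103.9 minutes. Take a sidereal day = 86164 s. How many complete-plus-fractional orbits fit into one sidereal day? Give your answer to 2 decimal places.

T = 103.9 min = 6234.0 s.
Orbits per sidereal day = 86164 / 6234.0 = 13.822.

13.82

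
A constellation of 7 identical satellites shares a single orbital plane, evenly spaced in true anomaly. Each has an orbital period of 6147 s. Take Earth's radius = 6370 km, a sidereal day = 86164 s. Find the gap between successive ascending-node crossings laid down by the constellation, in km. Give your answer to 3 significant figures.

408 km

Single-satellite node shift = (6147.0/86164) × 360° = 25.68°.
With 7 satellites evenly phased, successive equator crossings are 25.68/7 = 3.669° apart.
That is 3.669 × 111.2 = 408 km at the equator.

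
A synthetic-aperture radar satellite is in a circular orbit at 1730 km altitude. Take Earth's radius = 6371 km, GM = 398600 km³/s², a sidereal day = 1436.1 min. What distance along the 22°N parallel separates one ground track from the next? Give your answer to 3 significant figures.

Semi-major axis a = 6371 + 1730 = 8101 km. Period T = 2π√(a³/μ) = 2π√(8101³/398600) = 7256.4 s = 120.94 min.
Node shift per orbit = (7256.4/86166) × 360° = 30.32°.
Equatorial spacing = 30.32 × 111.2 km/° = 3371 km.
At 22° latitude, spacing = 3371 × cos(22°) = 3126 km.

3130 km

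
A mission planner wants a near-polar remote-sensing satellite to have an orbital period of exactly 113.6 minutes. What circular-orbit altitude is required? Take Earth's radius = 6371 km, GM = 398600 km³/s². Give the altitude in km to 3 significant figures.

1400 km

T = 113.6 min = 6816.0 s.
From T = 2π√(a³/μ): a = (μ T²/4π²)^(1/3) = (398600 × 6816.0² / 4π²)^(1/3) = 7770 km.
Altitude h = a − R = 7770 − 6371 = 1399 km.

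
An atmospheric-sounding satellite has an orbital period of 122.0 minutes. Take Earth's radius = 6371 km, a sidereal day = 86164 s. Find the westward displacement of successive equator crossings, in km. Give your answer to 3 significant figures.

T = 122.0 min = 7320.0 s.
During one orbit Earth rotates (7320.0 / 86164) × 360° = 30.58°.
At the equator that is 30.58° × (2π·6371/360) km/° = 30.58 × 111.2 = 3401 km.

3400 km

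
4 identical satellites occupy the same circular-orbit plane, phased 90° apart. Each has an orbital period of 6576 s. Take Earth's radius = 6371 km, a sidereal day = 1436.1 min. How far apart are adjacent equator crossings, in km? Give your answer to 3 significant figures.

764 km

Single-satellite node shift = (6576.0/86166) × 360° = 27.47°.
With 4 satellites evenly phased, successive equator crossings are 27.47/4 = 6.869° apart.
That is 6.869 × 111.2 = 764 km at the equator.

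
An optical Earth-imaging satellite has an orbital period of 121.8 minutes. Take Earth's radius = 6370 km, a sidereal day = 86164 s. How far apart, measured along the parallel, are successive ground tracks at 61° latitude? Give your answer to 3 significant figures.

1650 km

T = 121.8 min = 7308.0 s.
Node shift per orbit = (7308.0/86164) × 360° = 30.53°.
Equatorial spacing = 30.53 × 111.2 km/° = 3395 km.
At 61° latitude, spacing = 3395 × cos(61°) = 1646 km.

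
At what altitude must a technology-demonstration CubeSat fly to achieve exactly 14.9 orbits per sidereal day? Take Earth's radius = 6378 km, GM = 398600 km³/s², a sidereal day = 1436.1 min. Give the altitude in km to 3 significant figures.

Required period T = 86166 / 14.9 = 5783.0 s.
From T = 2π√(a³/μ): a = (μ T²/4π²)^(1/3) = (398600 × 5783.0² / 4π²)^(1/3) = 6963 km.
Altitude h = a − R = 6963 − 6378 = 585 km.

585 km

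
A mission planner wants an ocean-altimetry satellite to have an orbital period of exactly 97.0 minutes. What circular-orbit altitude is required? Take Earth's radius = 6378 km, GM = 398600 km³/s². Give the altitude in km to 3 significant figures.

T = 97.0 min = 5820.0 s.
From T = 2π√(a³/μ): a = (μ T²/4π²)^(1/3) = (398600 × 5820.0² / 4π²)^(1/3) = 6993 km.
Altitude h = a − R = 6993 − 6378 = 615 km.

615 km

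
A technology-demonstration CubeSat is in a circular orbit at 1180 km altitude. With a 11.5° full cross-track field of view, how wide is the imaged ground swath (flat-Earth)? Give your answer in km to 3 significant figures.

238 km

Half-angle = 11.5°/2 = 5.75°.
Swath width ≈ 2h·tan(θ/2) = 2 × 1180 × tan(5.75°) = 237.6 km.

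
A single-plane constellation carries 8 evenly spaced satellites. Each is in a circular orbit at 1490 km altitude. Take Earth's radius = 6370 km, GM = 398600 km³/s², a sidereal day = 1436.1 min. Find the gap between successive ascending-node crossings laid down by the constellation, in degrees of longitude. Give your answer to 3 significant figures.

Semi-major axis a = 6370 + 1490 = 7860 km. Period T = 2π√(a³/μ) = 2π√(7860³/398600) = 6935.0 s = 115.58 min.
Single-satellite node shift = (6935.0/86166) × 360° = 28.97°.
With 8 satellites evenly phased, successive equator crossings are 28.97/8 = 3.622° apart.

3.62°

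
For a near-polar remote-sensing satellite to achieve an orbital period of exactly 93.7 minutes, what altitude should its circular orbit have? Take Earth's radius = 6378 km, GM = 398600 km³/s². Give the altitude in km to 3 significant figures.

T = 93.7 min = 5622.0 s.
From T = 2π√(a³/μ): a = (μ T²/4π²)^(1/3) = (398600 × 5622.0² / 4π²)^(1/3) = 6834 km.
Altitude h = a − R = 6834 − 6378 = 456 km.

456 km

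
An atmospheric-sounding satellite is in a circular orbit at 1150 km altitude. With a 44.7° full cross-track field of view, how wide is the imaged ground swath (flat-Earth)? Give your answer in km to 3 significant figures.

946 km

Half-angle = 44.7°/2 = 22.35°.
Swath width ≈ 2h·tan(θ/2) = 2 × 1150 × tan(22.35°) = 945.6 km.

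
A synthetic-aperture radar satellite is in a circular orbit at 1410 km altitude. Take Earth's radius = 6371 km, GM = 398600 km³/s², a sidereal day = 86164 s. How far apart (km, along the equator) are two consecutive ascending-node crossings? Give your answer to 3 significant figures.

3170 km

Semi-major axis a = 6371 + 1410 = 7781 km. Period T = 2π√(a³/μ) = 2π√(7781³/398600) = 6830.7 s = 113.84 min.
During one orbit Earth rotates (6830.7 / 86164) × 360° = 28.54°.
At the equator that is 28.54° × (2π·6371/360) km/° = 28.54 × 111.2 = 3173 km.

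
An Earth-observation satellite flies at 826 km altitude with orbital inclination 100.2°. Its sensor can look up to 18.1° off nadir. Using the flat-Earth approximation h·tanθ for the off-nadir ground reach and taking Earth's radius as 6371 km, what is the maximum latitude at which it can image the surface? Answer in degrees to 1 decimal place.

82.2°

Retrograde orbit: the ground track reaches ±(180° − i) = ±(180 − 100.2) = ±79.8°.
Sensor half-swath on the ground ≈ 826·tan(18.1°) = 270 km = 2.43° of latitude.
Maximum observable latitude ≈ 79.8 + 2.43 = 82.2°.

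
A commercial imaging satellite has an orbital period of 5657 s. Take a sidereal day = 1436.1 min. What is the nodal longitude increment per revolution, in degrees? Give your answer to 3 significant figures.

23.6°

During one orbit Earth rotates (5657.0 / 86166) × 360° = 23.63°.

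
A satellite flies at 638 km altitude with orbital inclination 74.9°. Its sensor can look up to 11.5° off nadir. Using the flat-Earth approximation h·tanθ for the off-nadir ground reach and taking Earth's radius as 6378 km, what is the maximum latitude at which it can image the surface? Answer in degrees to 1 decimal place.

For a prograde orbit the ground track reaches latitude ±i = ±74.9°.
Sensor half-swath on the ground ≈ 638·tan(11.5°) = 130 km = 1.17° of latitude.
Maximum observable latitude ≈ 74.9 + 1.17 = 76.1°.

76.1°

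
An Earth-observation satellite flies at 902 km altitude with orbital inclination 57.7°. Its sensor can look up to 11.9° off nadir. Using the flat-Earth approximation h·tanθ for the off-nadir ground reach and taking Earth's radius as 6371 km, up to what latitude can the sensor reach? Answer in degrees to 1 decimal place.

For a prograde orbit the ground track reaches latitude ±i = ±57.7°.
Sensor half-swath on the ground ≈ 902·tan(11.9°) = 190 km = 1.71° of latitude.
Maximum observable latitude ≈ 57.7 + 1.71 = 59.4°.

59.4°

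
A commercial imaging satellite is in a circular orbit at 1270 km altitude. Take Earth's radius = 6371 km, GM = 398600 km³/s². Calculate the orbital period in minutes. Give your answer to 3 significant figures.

111 min

Semi-major axis a = 6371 + 1270 = 7641 km. Period T = 2π√(a³/μ) = 2π√(7641³/398600) = 6647.2 s = 110.79 min.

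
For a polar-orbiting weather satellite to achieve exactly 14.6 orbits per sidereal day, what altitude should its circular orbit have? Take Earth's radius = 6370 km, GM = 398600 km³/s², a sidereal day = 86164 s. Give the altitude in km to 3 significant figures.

Required period T = 86164 / 14.6 = 5901.6 s.
From T = 2π√(a³/μ): a = (μ T²/4π²)^(1/3) = (398600 × 5901.6² / 4π²)^(1/3) = 7058 km.
Altitude h = a − R = 7058 − 6370 = 688 km.

688 km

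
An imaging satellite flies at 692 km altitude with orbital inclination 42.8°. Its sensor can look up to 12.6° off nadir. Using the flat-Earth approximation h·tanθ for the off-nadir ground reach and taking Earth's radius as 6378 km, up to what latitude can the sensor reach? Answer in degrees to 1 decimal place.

44.2°

For a prograde orbit the ground track reaches latitude ±i = ±42.8°.
Sensor half-swath on the ground ≈ 692·tan(12.6°) = 155 km = 1.39° of latitude.
Maximum observable latitude ≈ 42.8 + 1.39 = 44.2°.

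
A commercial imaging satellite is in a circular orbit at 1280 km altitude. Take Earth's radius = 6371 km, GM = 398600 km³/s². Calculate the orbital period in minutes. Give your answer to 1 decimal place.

Semi-major axis a = 6371 + 1280 = 7651 km. Period T = 2π√(a³/μ) = 2π√(7651³/398600) = 6660.2 s = 111.00 min.

111.0 min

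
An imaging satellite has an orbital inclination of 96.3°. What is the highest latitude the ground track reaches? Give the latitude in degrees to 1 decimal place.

Retrograde orbit: the ground track reaches ±(180° − i) = ±(180 − 96.3) = ±83.7°.

83.7°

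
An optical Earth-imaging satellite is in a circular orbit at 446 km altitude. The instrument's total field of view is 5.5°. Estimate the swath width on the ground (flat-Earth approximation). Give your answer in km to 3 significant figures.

Half-angle = 5.5°/2 = 2.75°.
Swath width ≈ 2h·tan(θ/2) = 2 × 446 × tan(2.75°) = 42.8 km.

42.8 km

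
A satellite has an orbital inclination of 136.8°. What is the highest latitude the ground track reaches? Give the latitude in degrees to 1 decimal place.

Retrograde orbit: the ground track reaches ±(180° − i) = ±(180 − 136.8) = ±43.2°.

43.2°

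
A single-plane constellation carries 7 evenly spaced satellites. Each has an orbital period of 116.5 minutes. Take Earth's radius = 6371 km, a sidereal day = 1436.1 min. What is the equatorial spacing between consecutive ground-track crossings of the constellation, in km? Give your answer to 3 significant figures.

T = 116.5 min = 6990.0 s.
Single-satellite node shift = (6990.0/86166) × 360° = 29.20°.
With 7 satellites evenly phased, successive equator crossings are 29.20/7 = 4.172° apart.
That is 4.172 × 111.2 = 464 km at the equator.

464 km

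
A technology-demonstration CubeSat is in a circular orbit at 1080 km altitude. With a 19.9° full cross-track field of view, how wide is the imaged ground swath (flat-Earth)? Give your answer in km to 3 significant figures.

Half-angle = 19.9°/2 = 9.95°.
Swath width ≈ 2h·tan(θ/2) = 2 × 1080 × tan(9.95°) = 378.9 km.

379 km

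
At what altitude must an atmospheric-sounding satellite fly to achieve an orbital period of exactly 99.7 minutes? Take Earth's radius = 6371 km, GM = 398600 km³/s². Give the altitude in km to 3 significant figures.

751 km

T = 99.7 min = 5982.0 s.
From T = 2π√(a³/μ): a = (μ T²/4π²)^(1/3) = (398600 × 5982.0² / 4π²)^(1/3) = 7122 km.
Altitude h = a − R = 7122 − 6371 = 751 km.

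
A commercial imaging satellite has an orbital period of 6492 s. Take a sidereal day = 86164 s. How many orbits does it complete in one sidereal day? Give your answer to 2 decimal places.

Orbits per sidereal day = 86164 / 6492.0 = 13.272.

13.27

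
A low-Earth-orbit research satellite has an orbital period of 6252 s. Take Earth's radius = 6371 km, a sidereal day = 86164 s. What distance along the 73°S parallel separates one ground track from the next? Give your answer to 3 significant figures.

Node shift per orbit = (6252.0/86164) × 360° = 26.12°.
Equatorial spacing = 26.12 × 111.2 km/° = 2905 km.
At 73° latitude, spacing = 2905 × cos(73°) = 849 km.

849 km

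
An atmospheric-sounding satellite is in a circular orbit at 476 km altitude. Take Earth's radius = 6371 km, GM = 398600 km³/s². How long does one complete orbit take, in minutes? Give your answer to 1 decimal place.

94.0 min

Semi-major axis a = 6371 + 476 = 6847 km. Period T = 2π√(a³/μ) = 2π√(6847³/398600) = 5638.5 s = 93.97 min.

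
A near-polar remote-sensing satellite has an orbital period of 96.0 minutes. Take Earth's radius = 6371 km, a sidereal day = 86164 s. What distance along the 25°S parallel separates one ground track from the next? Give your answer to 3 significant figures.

T = 96.0 min = 5760.0 s.
Node shift per orbit = (5760.0/86164) × 360° = 24.07°.
Equatorial spacing = 24.07 × 111.2 km/° = 2676 km.
At 25° latitude, spacing = 2676 × cos(25°) = 2425 km.

2430 km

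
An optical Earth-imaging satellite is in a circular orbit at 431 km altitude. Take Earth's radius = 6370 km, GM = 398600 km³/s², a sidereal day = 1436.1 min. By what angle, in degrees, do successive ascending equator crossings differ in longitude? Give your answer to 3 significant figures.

Semi-major axis a = 6370 + 431 = 6801 km. Period T = 2π√(a³/μ) = 2π√(6801³/398600) = 5581.8 s = 93.03 min.
During one orbit Earth rotates (5581.8 / 86166) × 360° = 23.32°.

23.3°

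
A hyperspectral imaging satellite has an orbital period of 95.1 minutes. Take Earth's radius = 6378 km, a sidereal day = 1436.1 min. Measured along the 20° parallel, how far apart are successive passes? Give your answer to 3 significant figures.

T = 95.1 min = 5706.0 s.
Node shift per orbit = (5706.0/86166) × 360° = 23.84°.
Equatorial spacing = 23.84 × 111.3 km/° = 2654 km.
At 20° latitude, spacing = 2654 × cos(20°) = 2494 km.

2490 km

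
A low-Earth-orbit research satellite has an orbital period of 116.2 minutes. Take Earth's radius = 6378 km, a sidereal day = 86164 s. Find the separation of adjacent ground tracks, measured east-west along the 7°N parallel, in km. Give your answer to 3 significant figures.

3220 km

T = 116.2 min = 6972.0 s.
Node shift per orbit = (6972.0/86164) × 360° = 29.13°.
Equatorial spacing = 29.13 × 111.3 km/° = 3243 km.
At 7° latitude, spacing = 3243 × cos(7°) = 3218 km.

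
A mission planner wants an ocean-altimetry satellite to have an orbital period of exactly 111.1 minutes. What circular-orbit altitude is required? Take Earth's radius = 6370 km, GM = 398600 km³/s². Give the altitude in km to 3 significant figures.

1290 km

T = 111.1 min = 6666.0 s.
From T = 2π√(a³/μ): a = (μ T²/4π²)^(1/3) = (398600 × 6666.0² / 4π²)^(1/3) = 7655 km.
Altitude h = a − R = 7655 − 6370 = 1285 km.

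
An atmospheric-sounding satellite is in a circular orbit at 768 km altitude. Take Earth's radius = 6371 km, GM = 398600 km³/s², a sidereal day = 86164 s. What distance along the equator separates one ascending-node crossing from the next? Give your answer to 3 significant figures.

Semi-major axis a = 6371 + 768 = 7139 km. Period T = 2π√(a³/μ) = 2π√(7139³/398600) = 6003.0 s = 100.05 min.
During one orbit Earth rotates (6003.0 / 86164) × 360° = 25.08°.
At the equator that is 25.08° × (2π·6371/360) km/° = 25.08 × 111.2 = 2789 km.

2790 km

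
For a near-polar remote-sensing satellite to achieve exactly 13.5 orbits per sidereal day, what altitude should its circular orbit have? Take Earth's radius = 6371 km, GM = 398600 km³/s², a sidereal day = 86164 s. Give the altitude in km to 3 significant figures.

1070 km

Required period T = 86164 / 13.5 = 6382.5 s.
From T = 2π√(a³/μ): a = (μ T²/4π²)^(1/3) = (398600 × 6382.5² / 4π²)^(1/3) = 7437 km.
Altitude h = a − R = 7437 − 6371 = 1066 km.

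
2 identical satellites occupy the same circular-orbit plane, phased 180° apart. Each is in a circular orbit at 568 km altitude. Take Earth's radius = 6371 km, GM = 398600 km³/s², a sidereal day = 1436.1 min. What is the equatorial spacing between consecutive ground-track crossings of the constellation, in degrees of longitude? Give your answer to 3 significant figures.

12.0°

Semi-major axis a = 6371 + 568 = 6939 km. Period T = 2π√(a³/μ) = 2π√(6939³/398600) = 5752.5 s = 95.87 min.
Single-satellite node shift = (5752.5/86166) × 360° = 24.03°.
With 2 satellites evenly phased, successive equator crossings are 24.03/2 = 12.017° apart.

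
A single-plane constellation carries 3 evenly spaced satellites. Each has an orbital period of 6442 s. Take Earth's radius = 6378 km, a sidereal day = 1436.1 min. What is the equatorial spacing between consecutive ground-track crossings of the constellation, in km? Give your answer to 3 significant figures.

999 km

Single-satellite node shift = (6442.0/86166) × 360° = 26.91°.
With 3 satellites evenly phased, successive equator crossings are 26.91/3 = 8.972° apart.
That is 8.972 × 111.3 = 999 km at the equator.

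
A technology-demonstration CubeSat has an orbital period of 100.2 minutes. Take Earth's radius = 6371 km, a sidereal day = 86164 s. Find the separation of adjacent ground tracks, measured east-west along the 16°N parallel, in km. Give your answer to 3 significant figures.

T = 100.2 min = 6012.0 s.
Node shift per orbit = (6012.0/86164) × 360° = 25.12°.
Equatorial spacing = 25.12 × 111.2 km/° = 2793 km.
At 16° latitude, spacing = 2793 × cos(16°) = 2685 km.

2680 km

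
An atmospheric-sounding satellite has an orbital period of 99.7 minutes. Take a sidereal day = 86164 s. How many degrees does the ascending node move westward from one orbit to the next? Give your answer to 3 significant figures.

T = 99.7 min = 5982.0 s.
During one orbit Earth rotates (5982.0 / 86164) × 360° = 24.99°.

25.0°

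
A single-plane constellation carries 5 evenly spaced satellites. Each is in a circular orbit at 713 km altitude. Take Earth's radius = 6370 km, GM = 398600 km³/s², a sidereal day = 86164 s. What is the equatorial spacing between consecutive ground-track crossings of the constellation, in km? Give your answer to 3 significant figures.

551 km

Semi-major axis a = 6370 + 713 = 7083 km. Period T = 2π√(a³/μ) = 2π√(7083³/398600) = 5932.5 s = 98.87 min.
Single-satellite node shift = (5932.5/86164) × 360° = 24.79°.
With 5 satellites evenly phased, successive equator crossings are 24.79/5 = 4.957° apart.
That is 4.957 × 111.2 = 551 km at the equator.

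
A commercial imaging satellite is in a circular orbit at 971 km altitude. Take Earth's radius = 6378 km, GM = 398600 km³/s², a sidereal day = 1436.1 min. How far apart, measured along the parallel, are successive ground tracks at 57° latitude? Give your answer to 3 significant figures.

Semi-major axis a = 6378 + 971 = 7349 km. Period T = 2π√(a³/μ) = 2π√(7349³/398600) = 6269.8 s = 104.50 min.
Node shift per orbit = (6269.8/86166) × 360° = 26.20°.
Equatorial spacing = 26.20 × 111.3 km/° = 2916 km.
At 57° latitude, spacing = 2916 × cos(57°) = 1588 km.

1590 km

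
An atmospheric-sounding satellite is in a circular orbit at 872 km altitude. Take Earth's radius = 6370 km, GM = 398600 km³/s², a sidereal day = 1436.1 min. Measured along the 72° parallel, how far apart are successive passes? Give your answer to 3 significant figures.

880 km

Semi-major axis a = 6370 + 872 = 7242 km. Period T = 2π√(a³/μ) = 2π√(7242³/398600) = 6133.4 s = 102.22 min.
Node shift per orbit = (6133.4/86166) × 360° = 25.63°.
Equatorial spacing = 25.63 × 111.2 km/° = 2849 km.
At 72° latitude, spacing = 2849 × cos(72°) = 880 km.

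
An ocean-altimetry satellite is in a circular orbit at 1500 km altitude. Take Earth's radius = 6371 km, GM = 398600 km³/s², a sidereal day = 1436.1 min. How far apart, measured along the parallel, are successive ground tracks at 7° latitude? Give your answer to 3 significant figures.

Semi-major axis a = 6371 + 1500 = 7871 km. Period T = 2π√(a³/μ) = 2π√(7871³/398600) = 6949.5 s = 115.83 min.
Node shift per orbit = (6949.5/86166) × 360° = 29.04°.
Equatorial spacing = 29.04 × 111.2 km/° = 3229 km.
At 7° latitude, spacing = 3229 × cos(7°) = 3204 km.

3200 km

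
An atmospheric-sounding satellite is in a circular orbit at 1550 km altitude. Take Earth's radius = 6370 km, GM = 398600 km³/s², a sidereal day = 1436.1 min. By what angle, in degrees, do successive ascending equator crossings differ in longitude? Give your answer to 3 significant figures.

Semi-major axis a = 6370 + 1550 = 7920 km. Period T = 2π√(a³/μ) = 2π√(7920³/398600) = 7014.5 s = 116.91 min.
During one orbit Earth rotates (7014.5 / 86166) × 360° = 29.31°.

29.3°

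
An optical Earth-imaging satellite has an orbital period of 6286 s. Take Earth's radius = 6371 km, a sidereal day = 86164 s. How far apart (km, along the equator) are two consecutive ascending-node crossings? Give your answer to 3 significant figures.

During one orbit Earth rotates (6286.0 / 86164) × 360° = 26.26°.
At the equator that is 26.26° × (2π·6371/360) km/° = 26.26 × 111.2 = 2920 km.

2920 km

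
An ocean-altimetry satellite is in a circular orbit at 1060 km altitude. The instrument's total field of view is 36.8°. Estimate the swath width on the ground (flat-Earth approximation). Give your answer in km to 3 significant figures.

Half-angle = 36.8°/2 = 18.4°.
Swath width ≈ 2h·tan(θ/2) = 2 × 1060 × tan(18.4°) = 705.2 km.

705 km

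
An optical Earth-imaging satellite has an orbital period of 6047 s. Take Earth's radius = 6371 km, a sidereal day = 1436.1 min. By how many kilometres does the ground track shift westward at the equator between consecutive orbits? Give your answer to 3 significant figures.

2810 km

During one orbit Earth rotates (6047.0 / 86166) × 360° = 25.26°.
At the equator that is 25.26° × (2π·6371/360) km/° = 25.26 × 111.2 = 2809 km.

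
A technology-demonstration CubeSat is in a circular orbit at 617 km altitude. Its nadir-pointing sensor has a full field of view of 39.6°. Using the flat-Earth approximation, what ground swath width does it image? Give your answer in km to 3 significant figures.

Half-angle = 39.6°/2 = 19.8°.
Swath width ≈ 2h·tan(θ/2) = 2 × 617 × tan(19.8°) = 444.3 km.

444 km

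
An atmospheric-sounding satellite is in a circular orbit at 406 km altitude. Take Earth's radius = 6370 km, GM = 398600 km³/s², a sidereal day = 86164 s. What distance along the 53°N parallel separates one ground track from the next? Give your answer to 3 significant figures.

1550 km

Semi-major axis a = 6370 + 406 = 6776 km. Period T = 2π√(a³/μ) = 2π√(6776³/398600) = 5551.0 s = 92.52 min.
Node shift per orbit = (5551.0/86164) × 360° = 23.19°.
Equatorial spacing = 23.19 × 111.2 km/° = 2578 km.
At 53° latitude, spacing = 2578 × cos(53°) = 1552 km.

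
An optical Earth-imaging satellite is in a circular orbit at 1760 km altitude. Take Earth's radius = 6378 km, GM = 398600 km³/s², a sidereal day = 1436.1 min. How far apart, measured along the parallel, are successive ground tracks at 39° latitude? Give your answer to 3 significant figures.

2640 km

Semi-major axis a = 6378 + 1760 = 8138 km. Period T = 2π√(a³/μ) = 2π√(8138³/398600) = 7306.1 s = 121.77 min.
Node shift per orbit = (7306.1/86166) × 360° = 30.52°.
Equatorial spacing = 30.52 × 111.3 km/° = 3398 km.
At 39° latitude, spacing = 3398 × cos(39°) = 2641 km.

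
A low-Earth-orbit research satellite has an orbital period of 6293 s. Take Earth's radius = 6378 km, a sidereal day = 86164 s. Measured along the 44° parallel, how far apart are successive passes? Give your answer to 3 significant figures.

2110 km

Node shift per orbit = (6293.0/86164) × 360° = 26.29°.
Equatorial spacing = 26.29 × 111.3 km/° = 2927 km.
At 44° latitude, spacing = 2927 × cos(44°) = 2105 km.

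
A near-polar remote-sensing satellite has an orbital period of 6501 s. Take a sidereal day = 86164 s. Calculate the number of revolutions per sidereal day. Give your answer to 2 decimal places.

13.25

Orbits per sidereal day = 86164 / 6501.0 = 13.254.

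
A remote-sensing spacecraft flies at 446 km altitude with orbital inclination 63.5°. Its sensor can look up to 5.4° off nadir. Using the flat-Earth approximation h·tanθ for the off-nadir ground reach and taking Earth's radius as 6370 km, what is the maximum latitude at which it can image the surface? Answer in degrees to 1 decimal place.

For a prograde orbit the ground track reaches latitude ±i = ±63.5°.
Sensor half-swath on the ground ≈ 446·tan(5.4°) = 42 km = 0.38° of latitude.
Maximum observable latitude ≈ 63.5 + 0.38 = 63.9°.

63.9°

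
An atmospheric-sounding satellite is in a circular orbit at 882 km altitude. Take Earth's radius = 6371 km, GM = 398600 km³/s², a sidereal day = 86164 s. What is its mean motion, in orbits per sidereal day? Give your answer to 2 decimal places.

14.02

Semi-major axis a = 6371 + 882 = 7253 km. Period T = 2π√(a³/μ) = 2π√(7253³/398600) = 6147.3 s = 102.46 min.
Orbits per sidereal day = 86164 / 6147.3 = 14.016.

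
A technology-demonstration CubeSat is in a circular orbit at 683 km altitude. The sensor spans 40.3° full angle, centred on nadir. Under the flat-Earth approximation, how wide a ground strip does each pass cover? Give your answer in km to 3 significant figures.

501 km

Half-angle = 40.3°/2 = 20.15°.
Swath width ≈ 2h·tan(θ/2) = 2 × 683 × tan(20.15°) = 501.2 km.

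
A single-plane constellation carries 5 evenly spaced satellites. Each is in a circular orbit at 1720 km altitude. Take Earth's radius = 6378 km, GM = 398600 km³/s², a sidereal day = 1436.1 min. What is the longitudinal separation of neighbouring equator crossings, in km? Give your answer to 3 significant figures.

675 km

Semi-major axis a = 6378 + 1720 = 8098 km. Period T = 2π√(a³/μ) = 2π√(8098³/398600) = 7252.3 s = 120.87 min.
Single-satellite node shift = (7252.3/86166) × 360° = 30.30°.
With 5 satellites evenly phased, successive equator crossings are 30.30/5 = 6.060° apart.
That is 6.060 × 111.3 = 675 km at the equator.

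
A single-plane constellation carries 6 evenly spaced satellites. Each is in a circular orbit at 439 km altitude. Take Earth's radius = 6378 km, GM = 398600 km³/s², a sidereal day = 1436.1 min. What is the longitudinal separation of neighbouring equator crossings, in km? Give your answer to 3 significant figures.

434 km

Semi-major axis a = 6378 + 439 = 6817 km. Period T = 2π√(a³/μ) = 2π√(6817³/398600) = 5601.5 s = 93.36 min.
Single-satellite node shift = (5601.5/86166) × 360° = 23.40°.
With 6 satellites evenly phased, successive equator crossings are 23.40/6 = 3.900° apart.
That is 3.900 × 111.3 = 434 km at the equator.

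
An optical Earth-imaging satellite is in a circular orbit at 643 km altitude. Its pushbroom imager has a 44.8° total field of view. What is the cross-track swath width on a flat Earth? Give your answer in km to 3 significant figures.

Half-angle = 44.8°/2 = 22.4°.
Swath width ≈ 2h·tan(θ/2) = 2 × 643 × tan(22.4°) = 530.1 km.

530 km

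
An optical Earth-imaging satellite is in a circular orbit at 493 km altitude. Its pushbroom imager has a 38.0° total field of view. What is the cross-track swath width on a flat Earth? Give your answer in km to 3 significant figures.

Half-angle = 38.0°/2 = 19°.
Swath width ≈ 2h·tan(θ/2) = 2 × 493 × tan(19°) = 339.5 km.

340 km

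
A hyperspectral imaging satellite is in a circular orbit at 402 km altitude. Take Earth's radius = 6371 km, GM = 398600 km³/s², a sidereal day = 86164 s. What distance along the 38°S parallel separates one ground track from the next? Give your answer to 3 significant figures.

2030 km

Semi-major axis a = 6371 + 402 = 6773 km. Period T = 2π√(a³/μ) = 2π√(6773³/398600) = 5547.3 s = 92.46 min.
Node shift per orbit = (5547.3/86164) × 360° = 23.18°.
Equatorial spacing = 23.18 × 111.2 km/° = 2577 km.
At 38° latitude, spacing = 2577 × cos(38°) = 2031 km.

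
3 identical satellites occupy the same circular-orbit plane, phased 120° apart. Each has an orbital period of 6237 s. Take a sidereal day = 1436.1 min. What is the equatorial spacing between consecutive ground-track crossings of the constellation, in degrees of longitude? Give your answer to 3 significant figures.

8.69°

Single-satellite node shift = (6237.0/86166) × 360° = 26.06°.
With 3 satellites evenly phased, successive equator crossings are 26.06/3 = 8.686° apart.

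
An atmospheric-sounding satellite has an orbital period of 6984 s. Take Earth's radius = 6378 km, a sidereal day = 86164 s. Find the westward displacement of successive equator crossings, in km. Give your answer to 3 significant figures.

3250 km

During one orbit Earth rotates (6984.0 / 86164) × 360° = 29.18°.
At the equator that is 29.18° × (2π·6378/360) km/° = 29.18 × 111.3 = 3248 km.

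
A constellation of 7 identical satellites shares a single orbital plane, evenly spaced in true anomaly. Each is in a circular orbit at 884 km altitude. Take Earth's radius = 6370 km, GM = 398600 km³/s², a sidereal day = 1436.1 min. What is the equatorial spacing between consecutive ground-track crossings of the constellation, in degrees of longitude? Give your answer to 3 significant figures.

3.67°

Semi-major axis a = 6370 + 884 = 7254 km. Period T = 2π√(a³/μ) = 2π√(7254³/398600) = 6148.6 s = 102.48 min.
Single-satellite node shift = (6148.6/86166) × 360° = 25.69°.
With 7 satellites evenly phased, successive equator crossings are 25.69/7 = 3.670° apart.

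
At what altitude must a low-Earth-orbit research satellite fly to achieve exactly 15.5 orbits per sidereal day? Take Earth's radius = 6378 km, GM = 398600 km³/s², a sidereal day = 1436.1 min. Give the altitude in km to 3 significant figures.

Required period T = 86166 / 15.5 = 5559.1 s.
From T = 2π√(a³/μ): a = (μ T²/4π²)^(1/3) = (398600 × 5559.1² / 4π²)^(1/3) = 6783 km.
Altitude h = a − R = 6783 − 6378 = 405 km.

405 km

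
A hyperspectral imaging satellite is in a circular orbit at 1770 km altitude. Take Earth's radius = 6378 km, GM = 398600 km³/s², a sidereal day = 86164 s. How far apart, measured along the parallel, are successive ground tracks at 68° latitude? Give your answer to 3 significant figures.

1280 km

Semi-major axis a = 6378 + 1770 = 8148 km. Period T = 2π√(a³/μ) = 2π√(8148³/398600) = 7319.6 s = 121.99 min.
Node shift per orbit = (7319.6/86164) × 360° = 30.58°.
Equatorial spacing = 30.58 × 111.3 km/° = 3404 km.
At 68° latitude, spacing = 3404 × cos(68°) = 1275 km.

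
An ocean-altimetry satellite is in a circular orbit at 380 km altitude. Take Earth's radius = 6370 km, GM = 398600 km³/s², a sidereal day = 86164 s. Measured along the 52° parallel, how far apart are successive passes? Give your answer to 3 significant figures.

Semi-major axis a = 6370 + 380 = 6750 km. Period T = 2π√(a³/μ) = 2π√(6750³/398600) = 5519.1 s = 91.98 min.
Node shift per orbit = (5519.1/86164) × 360° = 23.06°.
Equatorial spacing = 23.06 × 111.2 km/° = 2564 km.
At 52° latitude, spacing = 2564 × cos(52°) = 1578 km.

1580 km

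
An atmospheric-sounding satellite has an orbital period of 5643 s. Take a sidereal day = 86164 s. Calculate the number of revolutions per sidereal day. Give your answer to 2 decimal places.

15.27

Orbits per sidereal day = 86164 / 5643.0 = 15.269.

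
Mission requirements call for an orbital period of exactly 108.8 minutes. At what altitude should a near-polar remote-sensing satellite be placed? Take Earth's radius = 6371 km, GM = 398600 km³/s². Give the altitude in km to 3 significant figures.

1180 km

T = 108.8 min = 6528.0 s.
From T = 2π√(a³/μ): a = (μ T²/4π²)^(1/3) = (398600 × 6528.0² / 4π²)^(1/3) = 7549 km.
Altitude h = a − R = 7549 − 6371 = 1178 km.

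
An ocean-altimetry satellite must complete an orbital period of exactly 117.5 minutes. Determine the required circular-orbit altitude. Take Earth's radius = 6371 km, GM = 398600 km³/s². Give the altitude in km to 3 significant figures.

1580 km

T = 117.5 min = 7050.0 s.
From T = 2π√(a³/μ): a = (μ T²/4π²)^(1/3) = (398600 × 7050.0² / 4π²)^(1/3) = 7947 km.
Altitude h = a − R = 7947 − 6371 = 1576 km.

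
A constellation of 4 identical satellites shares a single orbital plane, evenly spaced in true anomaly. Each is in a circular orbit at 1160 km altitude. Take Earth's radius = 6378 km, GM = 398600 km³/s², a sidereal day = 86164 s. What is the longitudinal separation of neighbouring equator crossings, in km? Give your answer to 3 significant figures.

757 km

Semi-major axis a = 6378 + 1160 = 7538 km. Period T = 2π√(a³/μ) = 2π√(7538³/398600) = 6513.2 s = 108.55 min.
Single-satellite node shift = (6513.2/86164) × 360° = 27.21°.
With 4 satellites evenly phased, successive equator crossings are 27.21/4 = 6.803° apart.
That is 6.803 × 111.3 = 757 km at the equator.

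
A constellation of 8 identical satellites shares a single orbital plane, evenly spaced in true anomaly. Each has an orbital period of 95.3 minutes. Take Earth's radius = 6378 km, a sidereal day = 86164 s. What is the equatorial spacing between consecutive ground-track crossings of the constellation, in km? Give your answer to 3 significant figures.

332 km

T = 95.3 min = 5718.0 s.
Single-satellite node shift = (5718.0/86164) × 360° = 23.89°.
With 8 satellites evenly phased, successive equator crossings are 23.89/8 = 2.986° apart.
That is 2.986 × 111.3 = 332 km at the equator.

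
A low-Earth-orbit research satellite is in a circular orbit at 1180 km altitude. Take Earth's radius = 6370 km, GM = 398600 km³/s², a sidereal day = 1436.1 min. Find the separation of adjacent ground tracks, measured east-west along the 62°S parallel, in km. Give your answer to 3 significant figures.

1420 km

Semi-major axis a = 6370 + 1180 = 7550 km. Period T = 2π√(a³/μ) = 2π√(7550³/398600) = 6528.8 s = 108.81 min.
Node shift per orbit = (6528.8/86166) × 360° = 27.28°.
Equatorial spacing = 27.28 × 111.2 km/° = 3033 km.
At 62° latitude, spacing = 3033 × cos(62°) = 1424 km.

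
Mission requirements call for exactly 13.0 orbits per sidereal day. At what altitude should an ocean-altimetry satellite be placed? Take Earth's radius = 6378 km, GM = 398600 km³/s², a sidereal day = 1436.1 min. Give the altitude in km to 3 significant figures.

1250 km

Required period T = 86166 / 13.0 = 6628.2 s.
From T = 2π√(a³/μ): a = (μ T²/4π²)^(1/3) = (398600 × 6628.2² / 4π²)^(1/3) = 7626 km.
Altitude h = a − R = 7626 − 6378 = 1248 km.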